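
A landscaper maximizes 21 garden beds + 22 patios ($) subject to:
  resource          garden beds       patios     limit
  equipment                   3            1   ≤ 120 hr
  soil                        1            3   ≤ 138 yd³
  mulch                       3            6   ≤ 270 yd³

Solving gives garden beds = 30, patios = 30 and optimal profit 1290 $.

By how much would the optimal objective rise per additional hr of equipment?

At the optimum: equipment uses 120 of 120 (binding); soil uses 120 of 138 (slack = 18); mulch uses 270 of 270 (binding).
By complementary slackness, y = 0 for the non-binding constraint.
From A_Bᵀ y = c: 3·y_equipment + 3·y_mulch = 21; 1·y_equipment + 6·y_mulch = 22.
→ y_equipment = 4 and y_mulch = 3.
Shadow price of equipment = 4.

4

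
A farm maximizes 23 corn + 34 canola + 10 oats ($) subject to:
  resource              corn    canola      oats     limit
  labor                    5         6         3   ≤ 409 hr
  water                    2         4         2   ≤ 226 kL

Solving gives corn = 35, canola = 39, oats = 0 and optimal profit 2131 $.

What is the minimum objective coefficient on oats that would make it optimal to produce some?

17

Both labor and water are binding at x*.
Dual feasibility on the basic columns requires 5·y_labor + 2·y_water = 23, 6·y_labor + 4·y_water = 34.
This yields shadow prices y_labor = 3, y_water = 4.
oats enters the basis when its profit ≥ yᵀa₃ = 3·3 + 4·2 = 17.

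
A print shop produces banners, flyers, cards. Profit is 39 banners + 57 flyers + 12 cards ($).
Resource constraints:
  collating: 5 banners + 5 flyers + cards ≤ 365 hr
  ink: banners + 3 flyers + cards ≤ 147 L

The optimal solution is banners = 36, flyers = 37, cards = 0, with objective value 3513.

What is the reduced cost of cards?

Check each constraint at x*: collating 365/365 (tight); ink 147/147 (tight).
Dual feasibility on the basic columns requires 5·y_collating + 1·y_ink = 39, 5·y_collating + 3·y_ink = 57.
This yields shadow prices y_collating = 6, y_ink = 9.
Reduced cost of cards: c₃ − yᵀa₃ = 12 − (6·1 + 9·1) = 12 − 15 = -3.

-3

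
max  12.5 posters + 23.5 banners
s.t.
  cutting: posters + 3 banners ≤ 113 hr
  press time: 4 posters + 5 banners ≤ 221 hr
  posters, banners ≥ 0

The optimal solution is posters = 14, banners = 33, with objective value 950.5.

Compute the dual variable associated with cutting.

Both cutting and press time are binding at x*.
The binding rows give the dual system: 1·y_cutting + 4·y_press time = 12.5 and 3·y_cutting + 5·y_press time = 23.5.
Solving: y_cutting = 4.5, y_press time = 2.
Shadow price of cutting = 4.5.

4.5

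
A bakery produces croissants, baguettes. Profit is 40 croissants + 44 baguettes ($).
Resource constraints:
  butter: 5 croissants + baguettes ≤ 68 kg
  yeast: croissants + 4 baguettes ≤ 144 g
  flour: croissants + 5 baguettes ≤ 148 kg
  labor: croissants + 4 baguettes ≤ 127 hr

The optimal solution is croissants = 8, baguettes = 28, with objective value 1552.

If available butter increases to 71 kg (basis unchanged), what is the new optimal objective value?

1571.5

At the optimum: butter uses 68 of 68 (binding); yeast uses 120 of 144 (slack = 24); flour uses 148 of 148 (binding); labor uses 120 of 127 (slack = 7).
By complementary slackness, y = 0 for the non-binding constraints.
Dual feasibility on the basic columns requires 5·y_butter + 1·y_flour = 40, 1·y_butter + 5·y_flour = 44.
Solving: y_butter = 6.5, y_flour = 7.5.
Δz = y_butter·Δb = 6.5 × (3) = 19.5, so new z* = 1552 + 19.5 = 1571.5.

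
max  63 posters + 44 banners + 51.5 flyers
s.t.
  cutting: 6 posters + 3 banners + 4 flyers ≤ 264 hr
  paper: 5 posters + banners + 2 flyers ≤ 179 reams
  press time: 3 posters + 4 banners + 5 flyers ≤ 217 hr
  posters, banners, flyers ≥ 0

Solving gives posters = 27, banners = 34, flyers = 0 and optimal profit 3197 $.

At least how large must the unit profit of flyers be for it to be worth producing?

57

Binding: cutting and press time. Non-binding: paper (10 unused).
Since paper is not tight, its dual is 0.
The binding rows give the dual system: 6·y_cutting + 3·y_press time = 63 and 3·y_cutting + 4·y_press time = 44.
Solving: y_cutting = 8, y_press time = 5.
flyers enters the basis when its profit ≥ yᵀa₃ = 8·4 + 5·5 = 57.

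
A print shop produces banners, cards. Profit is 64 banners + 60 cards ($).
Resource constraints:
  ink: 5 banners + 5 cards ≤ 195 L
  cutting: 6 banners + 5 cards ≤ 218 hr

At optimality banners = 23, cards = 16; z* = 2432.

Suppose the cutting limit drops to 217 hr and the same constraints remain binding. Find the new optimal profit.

At the optimum: ink uses 195 of 195 (binding); cutting uses 218 of 218 (binding).
Dual feasibility on the basic columns requires 5·y_ink + 6·y_cutting = 64, 5·y_ink + 5·y_cutting = 60.
→ y_ink = 8 and y_cutting = 4.
Δz = y_cutting·Δb = 4 × (-1) = -4, so new z* = 2432 − 4 = 2428.

2428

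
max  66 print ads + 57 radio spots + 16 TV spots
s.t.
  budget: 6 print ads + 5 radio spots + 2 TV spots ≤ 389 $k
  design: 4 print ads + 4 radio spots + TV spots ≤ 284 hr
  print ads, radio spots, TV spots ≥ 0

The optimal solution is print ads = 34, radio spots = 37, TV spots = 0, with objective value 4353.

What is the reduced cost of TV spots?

-5

Both budget and design are binding at x*.
Dual feasibility on the basic columns requires 6·y_budget + 4·y_design = 66, 5·y_budget + 4·y_design = 57.
→ y_budget = 9 and y_design = 3.
Reduced cost of TV spots: c₃ − yᵀa₃ = 16 − (9·2 + 3·1) = 16 − 21 = -5.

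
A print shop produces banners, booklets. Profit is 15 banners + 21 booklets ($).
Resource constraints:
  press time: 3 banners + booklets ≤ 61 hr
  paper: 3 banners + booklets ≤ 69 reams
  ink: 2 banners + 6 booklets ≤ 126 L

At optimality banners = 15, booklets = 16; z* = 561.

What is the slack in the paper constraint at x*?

paper used = 3·15 + 1·16 = 61; slack = 69 − 61 = 8.

8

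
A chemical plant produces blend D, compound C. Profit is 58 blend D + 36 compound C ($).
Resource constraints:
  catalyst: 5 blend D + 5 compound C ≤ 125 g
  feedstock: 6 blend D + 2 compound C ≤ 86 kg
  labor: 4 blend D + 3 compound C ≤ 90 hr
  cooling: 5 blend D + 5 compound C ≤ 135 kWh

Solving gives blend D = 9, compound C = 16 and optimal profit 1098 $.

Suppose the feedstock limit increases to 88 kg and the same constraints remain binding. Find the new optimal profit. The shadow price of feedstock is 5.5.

Δb = 2, so new z* = 1098 + (5.5)·(2) = 1098 + 11 = 1109.

1109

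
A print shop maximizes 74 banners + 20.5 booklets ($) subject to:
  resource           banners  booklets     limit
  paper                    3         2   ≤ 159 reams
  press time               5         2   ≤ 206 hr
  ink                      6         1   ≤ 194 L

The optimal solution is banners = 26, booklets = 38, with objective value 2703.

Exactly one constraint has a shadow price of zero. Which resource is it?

paper: 154/159 (slack 5)
press time: 206/206 (binding)
ink: 194/194 (binding)
By complementary slackness, a constraint with positive slack has shadow price 0 → paper.

paper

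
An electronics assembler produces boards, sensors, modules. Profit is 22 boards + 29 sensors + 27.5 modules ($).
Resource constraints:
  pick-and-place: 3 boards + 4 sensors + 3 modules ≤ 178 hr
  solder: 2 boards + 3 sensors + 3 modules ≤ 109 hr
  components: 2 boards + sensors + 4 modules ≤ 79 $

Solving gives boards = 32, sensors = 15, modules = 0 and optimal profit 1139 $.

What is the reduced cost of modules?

-7.5

Check each constraint at x*: pick-and-place 156/178 (slack 22); solder 109/109 (tight); components 79/79 (tight).
By complementary slackness, y = 0 for the non-binding constraint.
From A_Bᵀ y = c: 2·y_solder + 2·y_components = 22; 3·y_solder + 1·y_components = 29.
Solving: y_solder = 9, y_components = 2.
Reduced cost of modules: c₃ − yᵀa₃ = 27.5 − (9·3 + 2·4) = 27.5 − 35 = -7.5.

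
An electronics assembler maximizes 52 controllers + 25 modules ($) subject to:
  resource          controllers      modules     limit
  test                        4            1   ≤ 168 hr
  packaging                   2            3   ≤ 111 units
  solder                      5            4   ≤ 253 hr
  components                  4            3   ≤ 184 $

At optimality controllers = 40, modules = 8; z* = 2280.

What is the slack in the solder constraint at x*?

21

solder used = 5·40 + 4·8 = 232; slack = 253 − 232 = 21.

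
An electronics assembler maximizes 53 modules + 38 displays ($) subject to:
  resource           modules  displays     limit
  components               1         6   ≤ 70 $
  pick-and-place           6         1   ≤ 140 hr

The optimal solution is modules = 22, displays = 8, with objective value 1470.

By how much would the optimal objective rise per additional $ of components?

5

Both components and pick-and-place are binding at x*.
Dual feasibility on the basic columns requires 1·y_components + 6·y_pick-and-place = 53, 6·y_components + 1·y_pick-and-place = 38.
Solving: y_components = 5, y_pick-and-place = 8.
Shadow price of components = 5.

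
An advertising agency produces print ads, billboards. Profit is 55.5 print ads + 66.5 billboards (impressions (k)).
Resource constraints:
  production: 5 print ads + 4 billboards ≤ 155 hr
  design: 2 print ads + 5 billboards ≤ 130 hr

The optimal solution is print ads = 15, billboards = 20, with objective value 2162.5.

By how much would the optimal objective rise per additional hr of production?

8.5

Check each constraint at x*: production 155/155 (tight); design 130/130 (tight).
From A_Bᵀ y = c: 5·y_production + 2·y_design = 55.5; 4·y_production + 5·y_design = 66.5.
→ y_production = 8.5 and y_design = 6.5.
Shadow price of production = 8.5.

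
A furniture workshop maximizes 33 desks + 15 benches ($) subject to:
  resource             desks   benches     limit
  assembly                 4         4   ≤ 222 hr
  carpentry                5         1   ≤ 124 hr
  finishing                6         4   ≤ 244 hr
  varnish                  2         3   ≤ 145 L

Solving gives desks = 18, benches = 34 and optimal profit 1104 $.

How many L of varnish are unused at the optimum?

7

varnish used = 2·18 + 3·34 = 138; slack = 145 − 138 = 7.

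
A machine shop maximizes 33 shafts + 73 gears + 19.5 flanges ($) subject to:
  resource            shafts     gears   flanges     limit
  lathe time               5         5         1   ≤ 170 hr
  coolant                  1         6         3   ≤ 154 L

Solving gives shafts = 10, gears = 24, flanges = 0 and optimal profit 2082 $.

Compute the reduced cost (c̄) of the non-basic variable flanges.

-9.5

Check each constraint at x*: lathe time 170/170 (tight); coolant 154/154 (tight).
From A_Bᵀ y = c: 5·y_lathe time + 1·y_coolant = 33; 5·y_lathe time + 6·y_coolant = 73.
This yields shadow prices y_lathe time = 5, y_coolant = 8.
Reduced cost of flanges: c₃ − yᵀa₃ = 19.5 − (5·1 + 8·3) = 19.5 − 29 = -9.5.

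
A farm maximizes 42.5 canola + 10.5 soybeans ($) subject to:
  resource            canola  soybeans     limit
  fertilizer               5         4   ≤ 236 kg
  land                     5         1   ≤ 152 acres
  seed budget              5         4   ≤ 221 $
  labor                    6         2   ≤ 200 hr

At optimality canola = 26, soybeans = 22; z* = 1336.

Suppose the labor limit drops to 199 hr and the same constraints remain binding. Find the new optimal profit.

Binding: land and labor. Non-binding: fertilizer (18 unused), seed budget (3 unused).
By complementary slackness, y = 0 for the non-binding constraints.
Dual feasibility on the basic columns requires 5·y_land + 6·y_labor = 42.5, 1·y_land + 2·y_labor = 10.5.
→ y_land = 5.5 and y_labor = 2.5.
Δz = y_labor·Δb = 2.5 × (-1) = -2.5, so new z* = 1336 − 2.5 = 1333.5.

1333.5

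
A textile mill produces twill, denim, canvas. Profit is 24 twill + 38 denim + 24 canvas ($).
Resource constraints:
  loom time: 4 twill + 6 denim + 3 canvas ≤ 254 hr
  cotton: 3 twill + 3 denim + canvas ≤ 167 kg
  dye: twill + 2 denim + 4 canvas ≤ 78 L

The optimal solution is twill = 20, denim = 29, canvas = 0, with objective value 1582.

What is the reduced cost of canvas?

Binding: loom time and dye. Non-binding: cotton (20 unused).
By complementary slackness, y = 0 for the non-binding constraint.
From A_Bᵀ y = c: 4·y_loom time + 1·y_dye = 24; 6·y_loom time + 2·y_dye = 38.
Solving: y_loom time = 5, y_dye = 4.
Reduced cost of canvas: c₃ − yᵀa₃ = 24 − (5·3 + 4·4) = 24 − 31 = -7.

-7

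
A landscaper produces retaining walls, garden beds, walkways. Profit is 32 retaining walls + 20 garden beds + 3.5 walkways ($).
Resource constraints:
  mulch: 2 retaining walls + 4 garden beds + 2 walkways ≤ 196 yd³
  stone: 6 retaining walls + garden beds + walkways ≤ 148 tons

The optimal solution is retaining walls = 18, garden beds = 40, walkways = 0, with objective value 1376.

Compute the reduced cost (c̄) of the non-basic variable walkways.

Check each constraint at x*: mulch 196/196 (tight); stone 148/148 (tight).
Dual feasibility on the basic columns requires 2·y_mulch + 6·y_stone = 32, 4·y_mulch + 1·y_stone = 20.
This yields shadow prices y_mulch = 4, y_stone = 4.
Reduced cost of walkways: c₃ − yᵀa₃ = 3.5 − (4·2 + 4·1) = 3.5 − 12 = -8.5.

-8.5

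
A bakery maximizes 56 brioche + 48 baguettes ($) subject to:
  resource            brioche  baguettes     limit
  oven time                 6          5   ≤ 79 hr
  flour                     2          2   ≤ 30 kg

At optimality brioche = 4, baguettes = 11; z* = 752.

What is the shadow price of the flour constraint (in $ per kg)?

4

At the optimum: oven time uses 79 of 79 (binding); flour uses 30 of 30 (binding).
From A_Bᵀ y = c: 6·y_oven time + 2·y_flour = 56; 5·y_oven time + 2·y_flour = 48.
→ y_oven time = 8 and y_flour = 4.
Shadow price of flour = 4.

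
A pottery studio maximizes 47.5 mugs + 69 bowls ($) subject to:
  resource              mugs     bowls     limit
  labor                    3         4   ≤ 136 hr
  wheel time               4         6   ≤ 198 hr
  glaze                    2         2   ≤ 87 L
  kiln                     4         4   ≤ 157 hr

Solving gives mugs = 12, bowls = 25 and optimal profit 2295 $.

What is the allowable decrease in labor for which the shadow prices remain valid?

Binding constraints: labor, wheel time. The basis is B = [[3,4],[4,6]] with det 2.
Per unit decrease in labor, x* moves by d = (-3, 2).
The basis stays optimal until mugs reaches 0; allowable decrease = 4 hr.

4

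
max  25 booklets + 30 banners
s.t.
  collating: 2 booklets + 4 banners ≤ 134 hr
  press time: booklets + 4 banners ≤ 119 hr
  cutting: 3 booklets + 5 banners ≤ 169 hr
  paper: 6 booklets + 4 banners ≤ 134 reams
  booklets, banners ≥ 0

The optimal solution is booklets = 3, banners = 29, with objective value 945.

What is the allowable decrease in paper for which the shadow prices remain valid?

Binding constraints: press time, paper. The basis is B = [[1,4],[6,4]] with det -20.
Per unit decrease in paper, x* moves by d = (-0.2, 0.05).
The basis stays optimal until booklets reaches 0; allowable decrease = 15 reams.

15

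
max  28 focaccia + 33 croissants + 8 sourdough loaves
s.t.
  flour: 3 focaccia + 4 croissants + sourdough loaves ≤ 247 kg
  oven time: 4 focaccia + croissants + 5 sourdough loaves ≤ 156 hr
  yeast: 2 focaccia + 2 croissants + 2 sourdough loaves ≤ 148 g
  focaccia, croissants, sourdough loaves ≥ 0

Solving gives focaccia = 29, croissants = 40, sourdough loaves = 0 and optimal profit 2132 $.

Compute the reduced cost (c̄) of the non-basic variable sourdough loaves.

Binding: flour and oven time. Non-binding: yeast (10 unused).
By complementary slackness, y = 0 for the non-binding constraint.
The binding rows give the dual system: 3·y_flour + 4·y_oven time = 28 and 4·y_flour + 1·y_oven time = 33.
This yields shadow prices y_flour = 8, y_oven time = 1.
Reduced cost of sourdough loaves: c₃ − yᵀa₃ = 8 − (8·1 + 1·5) = 8 − 13 = -5.

-5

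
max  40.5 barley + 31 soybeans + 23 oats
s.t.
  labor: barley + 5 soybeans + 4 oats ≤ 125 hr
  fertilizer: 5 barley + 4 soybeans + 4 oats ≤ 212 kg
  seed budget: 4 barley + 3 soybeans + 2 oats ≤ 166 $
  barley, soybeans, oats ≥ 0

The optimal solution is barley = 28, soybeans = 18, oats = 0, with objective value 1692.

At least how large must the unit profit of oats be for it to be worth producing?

Binding: fertilizer and seed budget. Non-binding: labor (7 unused).
Slack constraints have shadow price 0 (complementary slackness).
From A_Bᵀ y = c: 5·y_fertilizer + 4·y_seed budget = 40.5; 4·y_fertilizer + 3·y_seed budget = 31.
Solving: y_fertilizer = 2.5, y_seed budget = 7.
oats enters the basis when its profit ≥ yᵀa₃ = 2.5·4 + 7·2 = 24.

24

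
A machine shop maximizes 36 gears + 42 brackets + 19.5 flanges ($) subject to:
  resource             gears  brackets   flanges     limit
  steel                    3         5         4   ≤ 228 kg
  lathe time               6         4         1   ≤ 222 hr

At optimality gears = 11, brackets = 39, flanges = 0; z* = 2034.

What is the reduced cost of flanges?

Both steel and lathe time are binding at x*.
From A_Bᵀ y = c: 3·y_steel + 6·y_lathe time = 36; 5·y_steel + 4·y_lathe time = 42.
→ y_steel = 6 and y_lathe time = 3.
Reduced cost of flanges: c₃ − yᵀa₃ = 19.5 − (6·4 + 3·1) = 19.5 − 27 = -7.5.

-7.5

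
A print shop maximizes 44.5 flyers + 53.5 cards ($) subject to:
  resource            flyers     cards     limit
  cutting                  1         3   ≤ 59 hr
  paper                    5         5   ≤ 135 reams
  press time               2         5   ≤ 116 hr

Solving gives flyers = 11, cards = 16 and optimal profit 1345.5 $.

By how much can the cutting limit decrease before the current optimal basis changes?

32

Binding constraints: cutting, paper. The basis is B = [[1,3],[5,5]] with det -10.
Per unit decrease in cutting, x* moves by d = (0.5, -0.5).
The basis stays optimal until cards reaches 0; allowable decrease = 32 hr.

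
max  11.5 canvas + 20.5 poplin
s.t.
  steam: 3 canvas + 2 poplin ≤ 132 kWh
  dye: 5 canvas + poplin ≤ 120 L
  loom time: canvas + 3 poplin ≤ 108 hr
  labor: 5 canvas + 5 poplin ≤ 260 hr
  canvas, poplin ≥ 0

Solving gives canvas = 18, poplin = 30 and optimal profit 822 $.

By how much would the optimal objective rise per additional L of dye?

At the optimum: steam uses 114 of 132 (slack = 18); dye uses 120 of 120 (binding); loom time uses 108 of 108 (binding); labor uses 240 of 260 (slack = 20).
Slack constraints have shadow price 0 (complementary slackness).
The binding rows give the dual system: 5·y_dye + 1·y_loom time = 11.5 and 1·y_dye + 3·y_loom time = 20.5.
→ y_dye = 1 and y_loom time = 6.5.
Shadow price of dye = 1.

1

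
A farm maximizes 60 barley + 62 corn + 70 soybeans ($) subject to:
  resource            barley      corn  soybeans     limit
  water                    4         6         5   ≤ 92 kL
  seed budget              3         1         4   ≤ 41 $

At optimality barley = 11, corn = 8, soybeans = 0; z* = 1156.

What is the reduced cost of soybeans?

Both water and seed budget are binding at x*.
Dual feasibility on the basic columns requires 4·y_water + 3·y_seed budget = 60, 6·y_water + 1·y_seed budget = 62.
Solving: y_water = 9, y_seed budget = 8.
Reduced cost of soybeans: c₃ − yᵀa₃ = 70 − (9·5 + 8·4) = 70 − 77 = -7.

-7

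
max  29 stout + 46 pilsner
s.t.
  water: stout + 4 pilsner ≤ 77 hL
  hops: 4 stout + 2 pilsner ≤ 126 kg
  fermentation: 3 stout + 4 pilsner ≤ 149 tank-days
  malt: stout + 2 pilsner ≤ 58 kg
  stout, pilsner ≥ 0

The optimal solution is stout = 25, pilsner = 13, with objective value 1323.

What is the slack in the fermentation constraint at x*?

22

fermentation used = 3·25 + 4·13 = 127; slack = 149 − 127 = 22.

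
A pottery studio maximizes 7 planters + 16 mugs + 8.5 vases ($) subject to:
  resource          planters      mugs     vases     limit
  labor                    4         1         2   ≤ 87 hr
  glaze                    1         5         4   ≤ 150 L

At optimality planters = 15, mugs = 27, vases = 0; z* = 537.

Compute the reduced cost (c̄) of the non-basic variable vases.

-5.5

Check each constraint at x*: labor 87/87 (tight); glaze 150/150 (tight).
Dual feasibility on the basic columns requires 4·y_labor + 1·y_glaze = 7, 1·y_labor + 5·y_glaze = 16.
→ y_labor = 1 and y_glaze = 3.
Reduced cost of vases: c₃ − yᵀa₃ = 8.5 − (1·2 + 3·4) = 8.5 − 14 = -5.5.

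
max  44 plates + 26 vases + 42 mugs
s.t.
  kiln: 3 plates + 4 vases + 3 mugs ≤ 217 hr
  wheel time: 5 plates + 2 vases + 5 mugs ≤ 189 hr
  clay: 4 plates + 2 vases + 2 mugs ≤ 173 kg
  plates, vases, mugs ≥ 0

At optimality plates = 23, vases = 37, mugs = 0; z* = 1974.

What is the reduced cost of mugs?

-2

At the optimum: kiln uses 217 of 217 (binding); wheel time uses 189 of 189 (binding); clay uses 166 of 173 (slack = 7).
Slack constraints have shadow price 0 (complementary slackness).
From A_Bᵀ y = c: 3·y_kiln + 5·y_wheel time = 44; 4·y_kiln + 2·y_wheel time = 26.
This yields shadow prices y_kiln = 3, y_wheel time = 7.
Reduced cost of mugs: c₃ − yᵀa₃ = 42 − (3·3 + 7·5) = 42 − 44 = -2.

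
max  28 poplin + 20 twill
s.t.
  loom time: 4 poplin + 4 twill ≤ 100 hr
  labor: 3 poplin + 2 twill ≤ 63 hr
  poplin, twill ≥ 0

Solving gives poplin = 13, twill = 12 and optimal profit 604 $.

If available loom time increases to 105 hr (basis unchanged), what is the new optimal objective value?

Check each constraint at x*: loom time 100/100 (tight); labor 63/63 (tight).
From A_Bᵀ y = c: 4·y_loom time + 3·y_labor = 28; 4·y_loom time + 2·y_labor = 20.
→ y_loom time = 1 and y_labor = 8.
Δz = y_loom time·Δb = 1 × (5) = 5, so new z* = 604 + 5 = 609.

609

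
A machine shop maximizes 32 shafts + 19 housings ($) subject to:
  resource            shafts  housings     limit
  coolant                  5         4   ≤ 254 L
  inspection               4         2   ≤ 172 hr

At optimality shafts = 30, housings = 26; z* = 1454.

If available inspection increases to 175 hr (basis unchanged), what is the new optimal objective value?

Check each constraint at x*: coolant 254/254 (tight); inspection 172/172 (tight).
Dual feasibility on the basic columns requires 5·y_coolant + 4·y_inspection = 32, 4·y_coolant + 2·y_inspection = 19.
This yields shadow prices y_coolant = 2, y_inspection = 5.5.
Δz = y_inspection·Δb = 5.5 × (3) = 16.5, so new z* = 1454 + 16.5 = 1470.5.

1470.5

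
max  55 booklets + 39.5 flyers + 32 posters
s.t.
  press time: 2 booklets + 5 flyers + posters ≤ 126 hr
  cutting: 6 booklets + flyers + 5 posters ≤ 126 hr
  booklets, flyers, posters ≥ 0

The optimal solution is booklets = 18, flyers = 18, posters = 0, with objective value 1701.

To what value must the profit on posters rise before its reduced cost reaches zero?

At the optimum: press time uses 126 of 126 (binding); cutting uses 126 of 126 (binding).
Dual feasibility on the basic columns requires 2·y_press time + 6·y_cutting = 55, 5·y_press time + 1·y_cutting = 39.5.
→ y_press time = 6.5 and y_cutting = 7.
posters enters the basis when its profit ≥ yᵀa₃ = 6.5·1 + 7·5 = 41.5.

41.5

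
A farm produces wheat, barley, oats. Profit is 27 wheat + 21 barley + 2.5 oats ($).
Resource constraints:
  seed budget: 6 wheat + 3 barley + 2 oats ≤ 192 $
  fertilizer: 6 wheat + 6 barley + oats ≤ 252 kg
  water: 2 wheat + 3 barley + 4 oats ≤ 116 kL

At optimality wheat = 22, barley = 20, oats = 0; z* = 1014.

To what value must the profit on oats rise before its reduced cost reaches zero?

6.5

At the optimum: seed budget uses 192 of 192 (binding); fertilizer uses 252 of 252 (binding); water uses 104 of 116 (slack = 12).
Since water is not tight, its dual is 0.
Dual feasibility on the basic columns requires 6·y_seed budget + 6·y_fertilizer = 27, 3·y_seed budget + 6·y_fertilizer = 21.
This yields shadow prices y_seed budget = 2, y_fertilizer = 2.5.
oats enters the basis when its profit ≥ yᵀa₃ = 2·2 + 2.5·1 = 6.5.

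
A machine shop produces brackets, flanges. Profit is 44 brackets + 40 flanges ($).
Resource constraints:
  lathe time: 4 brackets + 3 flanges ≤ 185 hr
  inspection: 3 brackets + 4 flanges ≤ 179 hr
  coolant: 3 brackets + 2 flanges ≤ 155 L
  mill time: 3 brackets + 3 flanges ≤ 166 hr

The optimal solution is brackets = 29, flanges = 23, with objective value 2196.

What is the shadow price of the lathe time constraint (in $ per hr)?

8

Check each constraint at x*: lathe time 185/185 (tight); inspection 179/179 (tight); coolant 133/155 (slack 22); mill time 156/166 (slack 10).
By complementary slackness, y = 0 for the non-binding constraints.
Dual feasibility on the basic columns requires 4·y_lathe time + 3·y_inspection = 44, 3·y_lathe time + 4·y_inspection = 40.
→ y_lathe time = 8 and y_inspection = 4.
Shadow price of lathe time = 8.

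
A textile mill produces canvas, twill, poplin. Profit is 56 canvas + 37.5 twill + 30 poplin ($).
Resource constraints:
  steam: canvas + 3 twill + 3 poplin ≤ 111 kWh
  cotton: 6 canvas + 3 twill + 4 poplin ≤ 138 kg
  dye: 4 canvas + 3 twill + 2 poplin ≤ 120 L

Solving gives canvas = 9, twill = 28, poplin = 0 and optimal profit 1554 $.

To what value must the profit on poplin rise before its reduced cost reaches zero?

31

At the optimum: steam uses 93 of 111 (slack = 18); cotton uses 138 of 138 (binding); dye uses 120 of 120 (binding).
Slack constraints have shadow price 0 (complementary slackness).
From A_Bᵀ y = c: 6·y_cotton + 4·y_dye = 56; 3·y_cotton + 3·y_dye = 37.5.
→ y_cotton = 3 and y_dye = 9.5.
poplin enters the basis when its profit ≥ yᵀa₃ = 3·4 + 9.5·2 = 31.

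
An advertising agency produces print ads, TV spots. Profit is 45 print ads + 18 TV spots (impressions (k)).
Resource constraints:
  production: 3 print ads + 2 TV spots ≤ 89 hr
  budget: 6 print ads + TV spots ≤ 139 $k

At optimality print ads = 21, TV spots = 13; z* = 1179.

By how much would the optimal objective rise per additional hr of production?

Both production and budget are binding at x*.
From A_Bᵀ y = c: 3·y_production + 6·y_budget = 45; 2·y_production + 1·y_budget = 18.
Solving: y_production = 7, y_budget = 4.
Shadow price of production = 7.

7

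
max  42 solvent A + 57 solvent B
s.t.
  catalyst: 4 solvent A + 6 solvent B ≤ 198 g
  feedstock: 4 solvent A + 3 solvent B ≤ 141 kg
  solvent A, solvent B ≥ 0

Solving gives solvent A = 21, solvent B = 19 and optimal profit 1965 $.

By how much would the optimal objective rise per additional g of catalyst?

8.5

At the optimum: catalyst uses 198 of 198 (binding); feedstock uses 141 of 141 (binding).
Dual feasibility on the basic columns requires 4·y_catalyst + 4·y_feedstock = 42, 6·y_catalyst + 3·y_feedstock = 57.
This yields shadow prices y_catalyst = 8.5, y_feedstock = 2.
Shadow price of catalyst = 8.5.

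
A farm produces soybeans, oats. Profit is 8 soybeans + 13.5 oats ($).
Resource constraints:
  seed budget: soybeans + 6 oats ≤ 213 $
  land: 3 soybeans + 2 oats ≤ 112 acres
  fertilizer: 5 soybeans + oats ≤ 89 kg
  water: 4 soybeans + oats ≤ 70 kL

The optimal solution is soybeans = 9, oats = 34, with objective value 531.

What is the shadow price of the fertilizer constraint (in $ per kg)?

0

Check each constraint at x*: seed budget 213/213 (tight); land 95/112 (slack 17); fertilizer 79/89 (slack 10); water 70/70 (tight).
By complementary slackness, y = 0 for the non-binding constraints.
From A_Bᵀ y = c: 1·y_seed budget + 4·y_water = 8; 6·y_seed budget + 1·y_water = 13.5.
→ y_seed budget = 2 and y_water = 1.5.
Shadow price of fertilizer = 0.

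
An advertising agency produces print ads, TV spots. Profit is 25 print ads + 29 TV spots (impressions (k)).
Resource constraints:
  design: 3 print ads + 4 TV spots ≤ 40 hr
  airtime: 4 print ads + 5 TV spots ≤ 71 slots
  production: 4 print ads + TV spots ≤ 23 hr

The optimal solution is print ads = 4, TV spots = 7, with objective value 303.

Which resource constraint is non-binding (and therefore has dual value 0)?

design: 40/40 (binding)
airtime: 51/71 (slack 20)
production: 23/23 (binding)
By complementary slackness, a constraint with positive slack has shadow price 0 → airtime.

airtime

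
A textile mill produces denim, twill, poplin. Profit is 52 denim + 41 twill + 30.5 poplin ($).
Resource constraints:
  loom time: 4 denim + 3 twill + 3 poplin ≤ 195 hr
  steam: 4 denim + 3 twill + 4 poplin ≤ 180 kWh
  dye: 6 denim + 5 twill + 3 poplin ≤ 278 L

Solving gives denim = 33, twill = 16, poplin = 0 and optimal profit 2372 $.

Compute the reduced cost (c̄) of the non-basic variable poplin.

-9.5

Check each constraint at x*: loom time 180/195 (slack 15); steam 180/180 (tight); dye 278/278 (tight).
By complementary slackness, y = 0 for the non-binding constraint.
Dual feasibility on the basic columns requires 4·y_steam + 6·y_dye = 52, 3·y_steam + 5·y_dye = 41.
This yields shadow prices y_steam = 7, y_dye = 4.
Reduced cost of poplin: c₃ − yᵀa₃ = 30.5 − (7·4 + 4·3) = 30.5 − 40 = -9.5.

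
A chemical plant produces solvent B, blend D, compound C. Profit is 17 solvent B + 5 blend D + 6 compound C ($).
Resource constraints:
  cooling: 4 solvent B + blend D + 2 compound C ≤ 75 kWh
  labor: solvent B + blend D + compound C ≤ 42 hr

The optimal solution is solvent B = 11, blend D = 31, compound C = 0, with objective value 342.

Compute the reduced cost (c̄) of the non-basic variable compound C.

-3

Both cooling and labor are binding at x*.
Dual feasibility on the basic columns requires 4·y_cooling + 1·y_labor = 17, 1·y_cooling + 1·y_labor = 5.
→ y_cooling = 4 and y_labor = 1.
Reduced cost of compound C: c₃ − yᵀa₃ = 6 − (4·2 + 1·1) = 6 − 9 = -3.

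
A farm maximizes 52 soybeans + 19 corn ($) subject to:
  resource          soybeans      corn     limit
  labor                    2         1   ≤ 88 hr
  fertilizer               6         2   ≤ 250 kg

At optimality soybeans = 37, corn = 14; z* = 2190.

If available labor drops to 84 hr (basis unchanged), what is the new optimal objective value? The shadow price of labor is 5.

2170

Δb = -4, so new z* = 2190 + (5)·(-4) = 2190 − 20 = 2170.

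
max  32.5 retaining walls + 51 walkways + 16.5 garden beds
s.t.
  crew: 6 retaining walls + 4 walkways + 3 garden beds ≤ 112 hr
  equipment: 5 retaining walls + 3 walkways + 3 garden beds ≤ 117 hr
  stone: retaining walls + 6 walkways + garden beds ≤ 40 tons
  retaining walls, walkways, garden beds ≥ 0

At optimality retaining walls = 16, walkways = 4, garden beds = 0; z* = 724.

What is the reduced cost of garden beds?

-2.5

At the optimum: crew uses 112 of 112 (binding); equipment uses 92 of 117 (slack = 25); stone uses 40 of 40 (binding).
By complementary slackness, y = 0 for the non-binding constraint.
From A_Bᵀ y = c: 6·y_crew + 1·y_stone = 32.5; 4·y_crew + 6·y_stone = 51.
→ y_crew = 4.5 and y_stone = 5.5.
Reduced cost of garden beds: c₃ − yᵀa₃ = 16.5 − (4.5·3 + 5.5·1) = 16.5 − 19 = -2.5.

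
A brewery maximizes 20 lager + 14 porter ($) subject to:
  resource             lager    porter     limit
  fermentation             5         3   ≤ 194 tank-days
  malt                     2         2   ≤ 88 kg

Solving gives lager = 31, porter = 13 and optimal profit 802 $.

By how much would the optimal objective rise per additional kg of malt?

2.5

At the optimum: fermentation uses 194 of 194 (binding); malt uses 88 of 88 (binding).
From A_Bᵀ y = c: 5·y_fermentation + 2·y_malt = 20; 3·y_fermentation + 2·y_malt = 14.
This yields shadow prices y_fermentation = 3, y_malt = 2.5.
Shadow price of malt = 2.5.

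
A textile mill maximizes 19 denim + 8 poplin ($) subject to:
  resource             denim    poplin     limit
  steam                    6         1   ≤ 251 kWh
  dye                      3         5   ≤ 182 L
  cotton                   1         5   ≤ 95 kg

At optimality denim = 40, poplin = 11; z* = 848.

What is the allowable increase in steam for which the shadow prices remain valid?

20.3

Binding constraints: steam, cotton. The basis is B = [[6,1],[1,5]] with det 29.
Per unit increase in steam, x* moves by d = (0.1724, -0.0345).
The basis stays optimal until dye becomes binding; allowable increase = 20.3 kWh.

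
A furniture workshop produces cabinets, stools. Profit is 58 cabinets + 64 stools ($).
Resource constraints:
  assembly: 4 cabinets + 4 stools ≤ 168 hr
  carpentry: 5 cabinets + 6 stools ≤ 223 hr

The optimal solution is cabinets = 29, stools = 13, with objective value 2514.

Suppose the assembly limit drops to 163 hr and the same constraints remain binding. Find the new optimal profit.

2479

At the optimum: assembly uses 168 of 168 (binding); carpentry uses 223 of 223 (binding).
The binding rows give the dual system: 4·y_assembly + 5·y_carpentry = 58 and 4·y_assembly + 6·y_carpentry = 64.
→ y_assembly = 7 and y_carpentry = 6.
Δz = y_assembly·Δb = 7 × (-5) = -35, so new z* = 2514 − 35 = 2479.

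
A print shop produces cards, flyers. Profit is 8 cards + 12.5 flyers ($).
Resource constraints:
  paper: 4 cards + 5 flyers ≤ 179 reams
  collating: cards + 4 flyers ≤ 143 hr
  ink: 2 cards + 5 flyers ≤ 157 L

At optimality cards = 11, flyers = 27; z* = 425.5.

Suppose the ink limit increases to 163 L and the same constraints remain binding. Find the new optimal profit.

Check each constraint at x*: paper 179/179 (tight); collating 119/143 (slack 24); ink 157/157 (tight).
By complementary slackness, y = 0 for the non-binding constraint.
The binding rows give the dual system: 4·y_paper + 2·y_ink = 8 and 5·y_paper + 5·y_ink = 12.5.
Solving: y_paper = 1.5, y_ink = 1.
Δz = y_ink·Δb = 1 × (6) = 6, so new z* = 425.5 + 6 = 431.5.

431.5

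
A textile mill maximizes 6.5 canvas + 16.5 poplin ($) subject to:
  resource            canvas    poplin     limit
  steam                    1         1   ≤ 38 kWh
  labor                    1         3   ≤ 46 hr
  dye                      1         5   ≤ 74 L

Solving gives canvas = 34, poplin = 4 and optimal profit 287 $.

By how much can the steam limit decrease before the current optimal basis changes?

Binding constraints: steam, labor. The basis is B = [[1,1],[1,3]] with det 2.
Per unit decrease in steam, x* moves by d = (-1.5, 0.5).
The basis stays optimal until dye becomes binding; allowable decrease = 20 kWh.

20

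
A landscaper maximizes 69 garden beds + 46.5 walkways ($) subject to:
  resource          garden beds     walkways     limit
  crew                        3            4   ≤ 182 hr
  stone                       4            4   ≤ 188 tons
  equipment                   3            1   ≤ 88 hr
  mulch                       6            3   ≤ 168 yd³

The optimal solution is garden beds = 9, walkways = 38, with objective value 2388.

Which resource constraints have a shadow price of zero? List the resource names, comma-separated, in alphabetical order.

crew: 179/182 (slack 3)
stone: 188/188 (binding)
equipment: 65/88 (slack 23)
mulch: 168/168 (binding)
By complementary slackness, a constraint with positive slack has shadow price 0 → crew, equipment.

crew, equipment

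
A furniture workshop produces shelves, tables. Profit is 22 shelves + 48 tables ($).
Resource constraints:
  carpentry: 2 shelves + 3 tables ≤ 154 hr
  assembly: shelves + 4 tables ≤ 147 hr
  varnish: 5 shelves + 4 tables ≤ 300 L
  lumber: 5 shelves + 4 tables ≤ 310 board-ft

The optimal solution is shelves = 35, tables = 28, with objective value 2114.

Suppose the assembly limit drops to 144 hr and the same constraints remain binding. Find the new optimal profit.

2096

At the optimum: carpentry uses 154 of 154 (binding); assembly uses 147 of 147 (binding); varnish uses 287 of 300 (slack = 13); lumber uses 287 of 310 (slack = 23).
Since varnish, lumber are not tight, their duals are 0.
Dual feasibility on the basic columns requires 2·y_carpentry + 1·y_assembly = 22, 3·y_carpentry + 4·y_assembly = 48.
→ y_carpentry = 8 and y_assembly = 6.
Δz = y_assembly·Δb = 6 × (-3) = -18, so new z* = 2114 − 18 = 2096.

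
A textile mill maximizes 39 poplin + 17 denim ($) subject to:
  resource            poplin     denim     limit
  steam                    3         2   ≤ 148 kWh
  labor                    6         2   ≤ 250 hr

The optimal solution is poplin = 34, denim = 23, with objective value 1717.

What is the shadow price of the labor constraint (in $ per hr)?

4.5

Check each constraint at x*: steam 148/148 (tight); labor 250/250 (tight).
The binding rows give the dual system: 3·y_steam + 6·y_labor = 39 and 2·y_steam + 2·y_labor = 17.
This yields shadow prices y_steam = 4, y_labor = 4.5.
Shadow price of labor = 4.5.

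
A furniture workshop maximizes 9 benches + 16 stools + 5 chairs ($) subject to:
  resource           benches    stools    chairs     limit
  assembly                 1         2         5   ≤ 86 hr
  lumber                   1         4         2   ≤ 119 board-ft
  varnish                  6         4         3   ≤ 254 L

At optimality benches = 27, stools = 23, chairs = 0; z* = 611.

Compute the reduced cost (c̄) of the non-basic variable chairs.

-4

Check each constraint at x*: assembly 73/86 (slack 13); lumber 119/119 (tight); varnish 254/254 (tight).
Since assembly is not tight, its dual is 0.
From A_Bᵀ y = c: 1·y_lumber + 6·y_varnish = 9; 4·y_lumber + 4·y_varnish = 16.
→ y_lumber = 3 and y_varnish = 1.
Reduced cost of chairs: c₃ − yᵀa₃ = 5 − (3·2 + 1·3) = 5 − 9 = -4.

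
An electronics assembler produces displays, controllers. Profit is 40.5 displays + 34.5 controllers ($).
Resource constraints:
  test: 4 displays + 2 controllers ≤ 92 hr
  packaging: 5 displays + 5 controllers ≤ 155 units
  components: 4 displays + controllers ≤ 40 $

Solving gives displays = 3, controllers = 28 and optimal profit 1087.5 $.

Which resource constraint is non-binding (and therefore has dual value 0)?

test: 68/92 (slack 24)
packaging: 155/155 (binding)
components: 40/40 (binding)
By complementary slackness, a constraint with positive slack has shadow price 0 → test.

test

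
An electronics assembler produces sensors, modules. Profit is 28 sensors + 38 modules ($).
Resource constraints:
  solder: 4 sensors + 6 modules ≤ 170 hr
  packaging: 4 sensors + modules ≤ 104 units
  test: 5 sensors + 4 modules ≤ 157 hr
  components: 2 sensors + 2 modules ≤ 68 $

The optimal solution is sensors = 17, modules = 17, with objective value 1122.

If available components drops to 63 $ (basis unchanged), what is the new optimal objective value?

1102

Check each constraint at x*: solder 170/170 (tight); packaging 85/104 (slack 19); test 153/157 (slack 4); components 68/68 (tight).
Slack constraints have shadow price 0 (complementary slackness).
Dual feasibility on the basic columns requires 4·y_solder + 2·y_components = 28, 6·y_solder + 2·y_components = 38.
→ y_solder = 5 and y_components = 4.
Δz = y_components·Δb = 4 × (-5) = -20, so new z* = 1122 − 20 = 1102.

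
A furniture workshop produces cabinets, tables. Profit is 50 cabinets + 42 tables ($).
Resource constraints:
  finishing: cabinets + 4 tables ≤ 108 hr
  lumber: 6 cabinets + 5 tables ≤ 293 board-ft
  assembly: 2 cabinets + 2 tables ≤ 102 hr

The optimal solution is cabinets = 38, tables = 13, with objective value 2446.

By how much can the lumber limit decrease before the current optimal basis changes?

Binding constraints: lumber, assembly. The basis is B = [[6,5],[2,2]] with det 2.
Per unit decrease in lumber, x* moves by d = (-1, 1).
The basis stays optimal until finishing becomes binding; allowable decrease = 6 board-ft.

6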